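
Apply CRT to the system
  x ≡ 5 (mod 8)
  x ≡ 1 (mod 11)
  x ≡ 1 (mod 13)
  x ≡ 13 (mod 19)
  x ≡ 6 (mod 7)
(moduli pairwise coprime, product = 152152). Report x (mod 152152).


Product of moduli M = 8 · 11 · 13 · 19 · 7 = 152152.
Merge one congruence at a time:
  Start: x ≡ 5 (mod 8).
  Combine with x ≡ 1 (mod 11); new modulus lcm = 88.
    Write x = 5 + 8·t and substitute into x ≡ 1 (mod 11): 8·t ≡ 1 − 5 = -4 (mod 11).
    Reduce coefficients mod 11: 8·t ≡ 7 (mod 11).
    The inverse of 8 mod 11 is 7 (since 8·7 = 56 = 5·11 + 1), so t ≡ 7·7 = 49 ≡ 5 (mod 11).
    Then x = 5 + 8·5 = 45, valid modulo lcm(8, 11) = 88: x ≡ 45 (mod 88).
  Combine with x ≡ 1 (mod 13); new modulus lcm = 1144.
    Write x = 45 + 88·t and substitute into x ≡ 1 (mod 13): 88·t ≡ 1 − 45 = -44 (mod 13).
    Reduce coefficients mod 13: 10·t ≡ 8 (mod 13).
    The inverse of 10 mod 13 is 4 (since 10·4 = 40 = 3·13 + 1), so t ≡ 4·8 = 32 ≡ 6 (mod 13).
    Then x = 45 + 88·6 = 573, valid modulo lcm(88, 13) = 1144: x ≡ 573 (mod 1144).
  Combine with x ≡ 13 (mod 19); new modulus lcm = 21736.
    Write x = 573 + 1144·t and substitute into x ≡ 13 (mod 19): 1144·t ≡ 13 − 573 = -560 (mod 19).
    Reduce coefficients mod 19: 4·t ≡ 10 (mod 19).
    The inverse of 4 mod 19 is 5 (since 4·5 = 20 = 1·19 + 1), so t ≡ 5·10 = 50 ≡ 12 (mod 19).
    Then x = 573 + 1144·12 = 14301, valid modulo lcm(1144, 19) = 21736: x ≡ 14301 (mod 21736).
  Combine with x ≡ 6 (mod 7); new modulus lcm = 152152.
    Write x = 14301 + 21736·t and substitute into x ≡ 6 (mod 7): 21736·t ≡ 6 − 14301 = -14295 (mod 7).
    Reduce coefficients mod 7: 1·t ≡ 6 (mod 7).
    So t ≡ 6 (mod 7).
    Then x = 14301 + 21736·6 = 144717, valid modulo lcm(21736, 7) = 152152: x ≡ 144717 (mod 152152).
Verify against each original: 144717 mod 8 = 5, 144717 mod 11 = 1, 144717 mod 13 = 1, 144717 mod 19 = 13, 144717 mod 7 = 6.

x ≡ 144717 (mod 152152).


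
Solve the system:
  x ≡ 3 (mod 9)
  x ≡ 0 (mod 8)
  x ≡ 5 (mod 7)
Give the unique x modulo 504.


Moduli 9, 8, 7 are pairwise coprime; by CRT there is a unique solution modulo M = 9 · 8 · 7 = 504.
Solve pairwise, accumulating the modulus:
  Start with x ≡ 3 (mod 9).
  Combine with x ≡ 0 (mod 8): since gcd(9, 8) = 1, we get a unique residue mod 72.
    Write x = 3 + 9·t and substitute into x ≡ 0 (mod 8): 9·t ≡ 0 − 3 = -3 (mod 8).
    Reduce coefficients mod 8: 1·t ≡ 5 (mod 8).
    So t ≡ 5 (mod 8).
    Then x = 3 + 9·5 = 48, valid modulo lcm(9, 8) = 72: x ≡ 48 (mod 72).
  Combine with x ≡ 5 (mod 7): since gcd(72, 7) = 1, we get a unique residue mod 504.
    Write x = 48 + 72·t and substitute into x ≡ 5 (mod 7): 72·t ≡ 5 − 48 = -43 (mod 7).
    Reduce coefficients mod 7: 2·t ≡ 6 (mod 7).
    The inverse of 2 mod 7 is 4 (since 2·4 = 8 = 1·7 + 1), so t ≡ 4·6 = 24 ≡ 3 (mod 7).
    Then x = 48 + 72·3 = 264, valid modulo lcm(72, 7) = 504: x ≡ 264 (mod 504).
Verify: 264 mod 9 = 3 ✓, 264 mod 8 = 0 ✓, 264 mod 7 = 5 ✓.

x ≡ 264 (mod 504).


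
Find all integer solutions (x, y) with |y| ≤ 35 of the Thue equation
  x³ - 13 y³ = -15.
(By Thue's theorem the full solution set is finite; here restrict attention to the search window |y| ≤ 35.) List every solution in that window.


The equation is x³ - 13y³ = -15. For fixed y, x³ = 13·y³ − 15, so a solution requires the RHS to be a perfect cube.
Strategy: iterate y from -35 to 35, compute RHS = 13·y³ − 15, and check whether it is a (positive or negative) perfect cube.
Check small values of y:
  y = 0: RHS = -15 is not a perfect cube.
  y = 1: RHS = -2 is not a perfect cube.
  y = -1: RHS = -28 is not a perfect cube.
  y = 2: RHS = 89 is not a perfect cube.
  y = -2: RHS = -119 is not a perfect cube.
  y = 3: RHS = 336 is not a perfect cube.
  y = -3: RHS = -366 is not a perfect cube.
Continuing the search up to |y| = 35 finds no solutions either.
No (x, y) in the scanned range satisfies the equation.

No integer solutions with |y| ≤ 35.


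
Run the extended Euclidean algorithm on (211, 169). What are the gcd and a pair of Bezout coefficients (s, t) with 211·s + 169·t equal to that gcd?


Euclidean algorithm on (211, 169) — divide until remainder is 0:
  211 = 1 · 169 + 42
  169 = 4 · 42 + 1
  42 = 42 · 1 + 0
gcd(211, 169) = 1.
Track Bezout coefficients alongside the remainders: start with r₀ = 211 = a·1 + b·0 (s = 1, t = 0) and r₁ = 169 = a·0 + b·1 (s = 0, t = 1); each new remainder r_{k+1} = r_{k-1} − q_k·r_k inherits s_{k+1} = s_{k-1} − q_k·s_k, t_{k+1} = t_{k-1} − q_k·t_k, so r_k = a·s_k + b·t_k at every step:
  q = 1: r = 42, s = 1 − 1·0 = 1, t = 0 − 1·1 = -1  (check: 211·1 + 169·(-1) = 42)
  q = 4: r = 1, s = 0 − 4·1 = -4, t = 1 − 4·(-1) = 5  (check: 211·(-4) + 169·5 = 1)
The row with r = 1 (the gcd) gives the Bezout coefficients s = -4, t = 5.
Result: 211 · (-4) + 169 · (5) = 1.

gcd(211, 169) = 1; s = -4, t = 5 (check: 211·(-4) + 169·5 = 1).


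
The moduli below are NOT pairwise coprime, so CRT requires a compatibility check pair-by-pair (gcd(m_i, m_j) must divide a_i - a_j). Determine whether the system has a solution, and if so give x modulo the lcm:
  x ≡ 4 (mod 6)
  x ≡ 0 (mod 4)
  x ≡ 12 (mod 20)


Moduli 6, 4, 20 are not pairwise coprime, so CRT works modulo lcm(m_i) when all pairwise compatibility conditions hold.
Pairwise compatibility: gcd(m_i, m_j) must divide a_i - a_j for every pair.
Merge one congruence at a time:
  Start: x ≡ 4 (mod 6).
  Combine with x ≡ 0 (mod 4): gcd(6, 4) = 2; 0 - 4 = -4, which IS divisible by 2, so compatible.
    Write x = 4 + 6·t and substitute into x ≡ 0 (mod 4): 6·t ≡ 0 − 4 = -4 (mod 4).
    Divide the congruence (and modulus) by g = 2: 3·t ≡ -2 (mod 2).
    Reduce coefficients mod 2: 1·t ≡ 0 (mod 2).
    So t ≡ 0 (mod 2).
    Then x = 4 + 6·0 = 4, valid modulo lcm(6, 4) = 12: x ≡ 4 (mod 12).
  Combine with x ≡ 12 (mod 20): gcd(12, 20) = 4; 12 - 4 = 8, which IS divisible by 4, so compatible.
    Write x = 4 + 12·t and substitute into x ≡ 12 (mod 20): 12·t ≡ 12 − 4 = 8 (mod 20).
    Divide the congruence (and modulus) by g = 4: 3·t ≡ 2 (mod 5).
    The inverse of 3 mod 5 is 2 (since 3·2 = 6 = 1·5 + 1), so t ≡ 2·2 = 4 ≡ 4 (mod 5).
    Then x = 4 + 12·4 = 52, valid modulo lcm(12, 20) = 60: x ≡ 52 (mod 60).
Verify: 52 mod 6 = 4, 52 mod 4 = 0, 52 mod 20 = 12.

x ≡ 52 (mod 60).


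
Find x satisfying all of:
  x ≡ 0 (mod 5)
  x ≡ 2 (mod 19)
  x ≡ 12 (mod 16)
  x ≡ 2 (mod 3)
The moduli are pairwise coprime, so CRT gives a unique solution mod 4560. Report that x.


Product of moduli M = 5 · 19 · 16 · 3 = 4560.
Merge one congruence at a time:
  Start: x ≡ 0 (mod 5).
  Combine with x ≡ 2 (mod 19); new modulus lcm = 95.
    Write x = 0 + 5·t and substitute into x ≡ 2 (mod 19): 5·t ≡ 2 − 0 = 2 (mod 19).
    The inverse of 5 mod 19 is 4 (since 5·4 = 20 = 1·19 + 1), so t ≡ 4·2 = 8 ≡ 8 (mod 19).
    Then x = 0 + 5·8 = 40, valid modulo lcm(5, 19) = 95: x ≡ 40 (mod 95).
  Combine with x ≡ 12 (mod 16); new modulus lcm = 1520.
    Write x = 40 + 95·t and substitute into x ≡ 12 (mod 16): 95·t ≡ 12 − 40 = -28 (mod 16).
    Reduce coefficients mod 16: 15·t ≡ 4 (mod 16).
    The inverse of 15 mod 16 is 15 (since 15·15 = 225 = 14·16 + 1), so t ≡ 15·4 = 60 ≡ 12 (mod 16).
    Then x = 40 + 95·12 = 1180, valid modulo lcm(95, 16) = 1520: x ≡ 1180 (mod 1520).
  Combine with x ≡ 2 (mod 3); new modulus lcm = 4560.
    Write x = 1180 + 1520·t and substitute into x ≡ 2 (mod 3): 1520·t ≡ 2 − 1180 = -1178 (mod 3).
    Reduce coefficients mod 3: 2·t ≡ 1 (mod 3).
    The inverse of 2 mod 3 is 2 (since 2·2 = 4 = 1·3 + 1), so t ≡ 2·1 = 2 ≡ 2 (mod 3).
    Then x = 1180 + 1520·2 = 4220, valid modulo lcm(1520, 3) = 4560: x ≡ 4220 (mod 4560).
Verify against each original: 4220 mod 5 = 0, 4220 mod 19 = 2, 4220 mod 16 = 12, 4220 mod 3 = 2.

x ≡ 4220 (mod 4560).


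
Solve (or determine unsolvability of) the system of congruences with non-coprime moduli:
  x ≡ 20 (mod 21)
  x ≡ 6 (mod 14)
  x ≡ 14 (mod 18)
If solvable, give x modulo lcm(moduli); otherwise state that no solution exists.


Moduli 21, 14, 18 are not pairwise coprime, so CRT works modulo lcm(m_i) when all pairwise compatibility conditions hold.
Pairwise compatibility: gcd(m_i, m_j) must divide a_i - a_j for every pair.
Merge one congruence at a time:
  Start: x ≡ 20 (mod 21).
  Combine with x ≡ 6 (mod 14): gcd(21, 14) = 7; 6 - 20 = -14, which IS divisible by 7, so compatible.
    Write x = 20 + 21·t and substitute into x ≡ 6 (mod 14): 21·t ≡ 6 − 20 = -14 (mod 14).
    Divide the congruence (and modulus) by g = 7: 3·t ≡ -2 (mod 2).
    Reduce coefficients mod 2: 1·t ≡ 0 (mod 2).
    So t ≡ 0 (mod 2).
    Then x = 20 + 21·0 = 20, valid modulo lcm(21, 14) = 42: x ≡ 20 (mod 42).
  Combine with x ≡ 14 (mod 18): gcd(42, 18) = 6; 14 - 20 = -6, which IS divisible by 6, so compatible.
    Write x = 20 + 42·t and substitute into x ≡ 14 (mod 18): 42·t ≡ 14 − 20 = -6 (mod 18).
    Divide the congruence (and modulus) by g = 6: 7·t ≡ -1 (mod 3).
    Reduce coefficients mod 3: 1·t ≡ 2 (mod 3).
    So t ≡ 2 (mod 3).
    Then x = 20 + 42·2 = 104, valid modulo lcm(42, 18) = 126: x ≡ 104 (mod 126).
Verify: 104 mod 21 = 20, 104 mod 14 = 6, 104 mod 18 = 14.

x ≡ 104 (mod 126).


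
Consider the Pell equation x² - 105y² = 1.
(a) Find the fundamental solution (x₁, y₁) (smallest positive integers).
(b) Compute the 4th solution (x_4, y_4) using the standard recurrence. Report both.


Step 1: Find the fundamental solution (x₁, y₁) of x² - 105y² = 1.
  Expand √105 as a continued fraction. a₀ = ⌊√105⌋ = 10; iterate m_{k+1} = d_k·a_k − m_k, d_{k+1} = (105 − m_{k+1}²)/d_k, a_{k+1} = ⌊(a₀ + m_{k+1})/d_{k+1}⌋ (starting m₀ = 0, d₀ = 1), with convergents p_k = a_k·p_{k-1} + p_{k-2}, q_k = a_k·q_{k-1} + q_{k-2} (p₋₁ = 1, q₋₁ = 0):
  k = 0: a₀ = 10; p₀/q₀ = 10/1; p₀² − 105·q₀² = 100 − 105 = -5.
  k = 1: m = 10, d = 5, a = ⌊(10 + 10)/5⌋ = 4; p/q = (4·10 + 1)/(4·1 + 0) = 41/4; p² − 105·q² = 1681 − 1680 = 1.
  The first convergent with p² − 105·q² = 1 gives the fundamental solution (x₁, y₁) = (41, 4).
Step 2: Apply the recurrence (x_{n+1}, y_{n+1}) = (x₁x_n + 105y₁y_n, x₁y_n + y₁x_n) repeatedly.
  From (x_1, y_1) = (41, 4): x_2 = 41·41 + 105·4·4 = 3361; y_2 = 41·4 + 4·41 = 328.
  From (x_2, y_2) = (3361, 328): x_3 = 41·3361 + 105·4·328 = 275561; y_3 = 41·328 + 4·3361 = 26892.
  From (x_3, y_3) = (275561, 26892): x_4 = 41·275561 + 105·4·26892 = 22592641; y_4 = 41·26892 + 4·275561 = 2204816.
Step 3: Verify x_4² - 105·y_4² = 510427427354881 - 510427427354880 = 1 (should be 1). ✓

(x_1, y_1) = (41, 4); (x_4, y_4) = (22592641, 2204816).


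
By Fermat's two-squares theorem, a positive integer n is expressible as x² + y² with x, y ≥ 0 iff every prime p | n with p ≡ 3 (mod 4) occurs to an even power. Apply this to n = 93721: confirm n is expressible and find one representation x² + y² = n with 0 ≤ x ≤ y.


Step 1: Factor n = 93721 = 17 · 37 · 149.
Step 2: Check the mod-4 condition on each prime factor: 17 ≡ 1 (mod 4), exponent 1; 37 ≡ 1 (mod 4), exponent 1; 149 ≡ 1 (mod 4), exponent 1.
All primes ≡ 3 (mod 4) appear to even exponent (or don't appear), so by the two-squares theorem n IS expressible as a sum of two squares.
Step 3: Build a representation. Here n = 17 · 37 · 149 is a product of primes ≡ 1 (mod 4). Each prime p ≡ 1 (mod 4) is itself a sum of two squares; find a² by testing p − a² for a perfect square:
  17: 17 − 1² = 16 = 4² ⇒ 17 = 1² + 4².
  37: 37 − 1² = 36 = 6² ⇒ 37 = 1² + 6².
  149: 149 − 1² = 148, 149 − 2² = 145, 149 − 3² = 140, 149 − 4² = 133, 149 − 5² = 124, 149 − 6² = 113, 149 − 7² = 100 = 10² ⇒ 149 = 7² + 10².
  Combine using the Brahmagupta–Fibonacci identity (a² + b²)(c² + d²) = (ac − bd)² + (ad + bc)² = (ac + bd)² + (ad − bc)²:
  17 · 37 = 629: from (1² + 4²)(1² + 6²), take (1·1 − 4·6, 1·6 + 4·1) = (1 − 24, 6 + 4) = (-23, 10); dropping signs (only squares matter) gives (23, 10); check 23² + 10² = 529 + 100 = 629 ✓.
  629 · 149 = 93721: from (23² + 10²)(7² + 10²), take (23·7 − 10·10, 23·10 + 10·7) = (161 − 100, 230 + 70) = (61, 300); check 61² + 300² = 3721 + 90000 = 93721 ✓.
Step 4: Order so x ≤ y and verify: 61² + 300² = 3721 + 90000 = 93721 = n. ✓

n = 93721 = 61² + 300² (one valid representation with x ≤ y).


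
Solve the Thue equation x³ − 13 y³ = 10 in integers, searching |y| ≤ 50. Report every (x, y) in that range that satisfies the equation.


The equation is x³ - 13y³ = 10. For fixed y, x³ = 13·y³ + 10, so a solution requires the RHS to be a perfect cube.
Strategy: iterate y from -50 to 50, compute RHS = 13·y³ + 10, and check whether it is a (positive or negative) perfect cube.
Check small values of y:
  y = 0: RHS = 10 is not a perfect cube.
  y = 1: RHS = 23 is not a perfect cube.
  y = -1: RHS = -3 is not a perfect cube.
  y = 2: RHS = 114 is not a perfect cube.
  y = -2: RHS = -94 is not a perfect cube.
  y = 3: RHS = 361 is not a perfect cube.
  y = -3: RHS = -341 is not a perfect cube.
Continuing the search up to |y| = 50 finds no solutions either.
No (x, y) in the scanned range satisfies the equation.

No integer solutions with |y| ≤ 50.


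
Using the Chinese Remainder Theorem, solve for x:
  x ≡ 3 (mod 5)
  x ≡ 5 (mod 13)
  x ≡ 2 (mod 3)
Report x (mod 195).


Moduli 5, 13, 3 are pairwise coprime; by CRT there is a unique solution modulo M = 5 · 13 · 3 = 195.
Solve pairwise, accumulating the modulus:
  Start with x ≡ 3 (mod 5).
  Combine with x ≡ 5 (mod 13): since gcd(5, 13) = 1, we get a unique residue mod 65.
    Write x = 3 + 5·t and substitute into x ≡ 5 (mod 13): 5·t ≡ 5 − 3 = 2 (mod 13).
    The inverse of 5 mod 13 is 8 (since 5·8 = 40 = 3·13 + 1), so t ≡ 8·2 = 16 ≡ 3 (mod 13).
    Then x = 3 + 5·3 = 18, valid modulo lcm(5, 13) = 65: x ≡ 18 (mod 65).
  Combine with x ≡ 2 (mod 3): since gcd(65, 3) = 1, we get a unique residue mod 195.
    Write x = 18 + 65·t and substitute into x ≡ 2 (mod 3): 65·t ≡ 2 − 18 = -16 (mod 3).
    Reduce coefficients mod 3: 2·t ≡ 2 (mod 3).
    The inverse of 2 mod 3 is 2 (since 2·2 = 4 = 1·3 + 1), so t ≡ 2·2 = 4 ≡ 1 (mod 3).
    Then x = 18 + 65·1 = 83, valid modulo lcm(65, 3) = 195: x ≡ 83 (mod 195).
Verify: 83 mod 5 = 3 ✓, 83 mod 13 = 5 ✓, 83 mod 3 = 2 ✓.

x ≡ 83 (mod 195).


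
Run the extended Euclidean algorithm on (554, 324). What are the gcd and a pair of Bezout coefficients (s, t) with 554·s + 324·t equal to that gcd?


Euclidean algorithm on (554, 324) — divide until remainder is 0:
  554 = 1 · 324 + 230
  324 = 1 · 230 + 94
  230 = 2 · 94 + 42
  94 = 2 · 42 + 10
  42 = 4 · 10 + 2
  10 = 5 · 2 + 0
gcd(554, 324) = 2.
Track Bezout coefficients alongside the remainders: start with r₀ = 554 = a·1 + b·0 (s = 1, t = 0) and r₁ = 324 = a·0 + b·1 (s = 0, t = 1); each new remainder r_{k+1} = r_{k-1} − q_k·r_k inherits s_{k+1} = s_{k-1} − q_k·s_k, t_{k+1} = t_{k-1} − q_k·t_k, so r_k = a·s_k + b·t_k at every step:
  q = 1: r = 230, s = 1 − 1·0 = 1, t = 0 − 1·1 = -1  (check: 554·1 + 324·(-1) = 230)
  q = 1: r = 94, s = 0 − 1·1 = -1, t = 1 − 1·(-1) = 2  (check: 554·(-1) + 324·2 = 94)
  q = 2: r = 42, s = 1 − 2·(-1) = 3, t = -1 − 2·2 = -5  (check: 554·3 + 324·(-5) = 42)
  q = 2: r = 10, s = -1 − 2·3 = -7, t = 2 − 2·(-5) = 12  (check: 554·(-7) + 324·12 = 10)
  q = 4: r = 2, s = 3 − 4·(-7) = 31, t = -5 − 4·12 = -53  (check: 554·31 + 324·(-53) = 2)
The row with r = 2 (the gcd) gives the Bezout coefficients s = 31, t = -53.
Result: 554 · (31) + 324 · (-53) = 2.

gcd(554, 324) = 2; s = 31, t = -53 (check: 554·31 + 324·(-53) = 2).


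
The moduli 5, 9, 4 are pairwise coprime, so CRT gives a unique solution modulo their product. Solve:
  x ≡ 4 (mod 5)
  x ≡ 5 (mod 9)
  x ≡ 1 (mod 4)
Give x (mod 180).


Moduli 5, 9, 4 are pairwise coprime; by CRT there is a unique solution modulo M = 5 · 9 · 4 = 180.
Solve pairwise, accumulating the modulus:
  Start with x ≡ 4 (mod 5).
  Combine with x ≡ 5 (mod 9): since gcd(5, 9) = 1, we get a unique residue mod 45.
    Write x = 4 + 5·t and substitute into x ≡ 5 (mod 9): 5·t ≡ 5 − 4 = 1 (mod 9).
    The inverse of 5 mod 9 is 2 (since 5·2 = 10 = 1·9 + 1), so t ≡ 2·1 = 2 ≡ 2 (mod 9).
    Then x = 4 + 5·2 = 14, valid modulo lcm(5, 9) = 45: x ≡ 14 (mod 45).
  Combine with x ≡ 1 (mod 4): since gcd(45, 4) = 1, we get a unique residue mod 180.
    Write x = 14 + 45·t and substitute into x ≡ 1 (mod 4): 45·t ≡ 1 − 14 = -13 (mod 4).
    Reduce coefficients mod 4: 1·t ≡ 3 (mod 4).
    So t ≡ 3 (mod 4).
    Then x = 14 + 45·3 = 149, valid modulo lcm(45, 4) = 180: x ≡ 149 (mod 180).
Verify: 149 mod 5 = 4 ✓, 149 mod 9 = 5 ✓, 149 mod 4 = 1 ✓.

x ≡ 149 (mod 180).


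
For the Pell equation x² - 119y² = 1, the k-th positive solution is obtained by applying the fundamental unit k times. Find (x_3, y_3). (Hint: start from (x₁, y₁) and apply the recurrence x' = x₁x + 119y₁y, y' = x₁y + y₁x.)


Step 1: Find the fundamental solution (x₁, y₁) of x² - 119y² = 1.
  Expand √119 as a continued fraction. a₀ = ⌊√119⌋ = 10; iterate m_{k+1} = d_k·a_k − m_k, d_{k+1} = (119 − m_{k+1}²)/d_k, a_{k+1} = ⌊(a₀ + m_{k+1})/d_{k+1}⌋ (starting m₀ = 0, d₀ = 1), with convergents p_k = a_k·p_{k-1} + p_{k-2}, q_k = a_k·q_{k-1} + q_{k-2} (p₋₁ = 1, q₋₁ = 0):
  k = 0: a₀ = 10; p₀/q₀ = 10/1; p₀² − 119·q₀² = 100 − 119 = -19.
  k = 1: m = 10, d = 19, a = ⌊(10 + 10)/19⌋ = 1; p/q = (1·10 + 1)/(1·1 + 0) = 11/1; p² − 119·q² = 121 − 119 = 2.
  k = 2: m = 9, d = 2, a = ⌊(10 + 9)/2⌋ = 9; p/q = (9·11 + 10)/(9·1 + 1) = 109/10; p² − 119·q² = 11881 − 11900 = -19.
  k = 3: m = 9, d = 19, a = ⌊(10 + 9)/19⌋ = 1; p/q = (1·109 + 11)/(1·10 + 1) = 120/11; p² − 119·q² = 14400 − 14399 = 1.
  The first convergent with p² − 119·q² = 1 gives the fundamental solution (x₁, y₁) = (120, 11).
Step 2: Apply the recurrence (x_{n+1}, y_{n+1}) = (x₁x_n + 119y₁y_n, x₁y_n + y₁x_n) repeatedly.
  From (x_1, y_1) = (120, 11): x_2 = 120·120 + 119·11·11 = 28799; y_2 = 120·11 + 11·120 = 2640.
  From (x_2, y_2) = (28799, 2640): x_3 = 120·28799 + 119·11·2640 = 6911640; y_3 = 120·2640 + 11·28799 = 633589.
Step 3: Verify x_3² - 119·y_3² = 47770767489600 - 47770767489599 = 1 (should be 1). ✓

(x_1, y_1) = (120, 11); (x_3, y_3) = (6911640, 633589).


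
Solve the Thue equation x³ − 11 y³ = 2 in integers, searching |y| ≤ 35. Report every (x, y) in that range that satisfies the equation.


The equation is x³ - 11y³ = 2. For fixed y, x³ = 11·y³ + 2, so a solution requires the RHS to be a perfect cube.
Strategy: iterate y from -35 to 35, compute RHS = 11·y³ + 2, and check whether it is a (positive or negative) perfect cube.
Check small values of y:
  y = 0: RHS = 2 is not a perfect cube.
  y = 1: RHS = 13 is not a perfect cube.
  y = -1: RHS = -9 is not a perfect cube.
  y = 2: RHS = 90 is not a perfect cube.
  y = -2: RHS = -86 is not a perfect cube.
  y = 3: RHS = 299 is not a perfect cube.
  y = -3: RHS = -295 is not a perfect cube.
Continuing the search up to |y| = 35 finds no solutions either.
No (x, y) in the scanned range satisfies the equation.

No integer solutions with |y| ≤ 35.


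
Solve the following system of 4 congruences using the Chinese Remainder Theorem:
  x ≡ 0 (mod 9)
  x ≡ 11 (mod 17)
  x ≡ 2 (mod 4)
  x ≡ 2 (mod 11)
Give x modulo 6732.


Product of moduli M = 9 · 17 · 4 · 11 = 6732.
Merge one congruence at a time:
  Start: x ≡ 0 (mod 9).
  Combine with x ≡ 11 (mod 17); new modulus lcm = 153.
    Write x = 0 + 9·t and substitute into x ≡ 11 (mod 17): 9·t ≡ 11 − 0 = 11 (mod 17).
    The inverse of 9 mod 17 is 2 (since 9·2 = 18 = 1·17 + 1), so t ≡ 2·11 = 22 ≡ 5 (mod 17).
    Then x = 0 + 9·5 = 45, valid modulo lcm(9, 17) = 153: x ≡ 45 (mod 153).
  Combine with x ≡ 2 (mod 4); new modulus lcm = 612.
    Write x = 45 + 153·t and substitute into x ≡ 2 (mod 4): 153·t ≡ 2 − 45 = -43 (mod 4).
    Reduce coefficients mod 4: 1·t ≡ 1 (mod 4).
    So t ≡ 1 (mod 4).
    Then x = 45 + 153·1 = 198, valid modulo lcm(153, 4) = 612: x ≡ 198 (mod 612).
  Combine with x ≡ 2 (mod 11); new modulus lcm = 6732.
    Write x = 198 + 612·t and substitute into x ≡ 2 (mod 11): 612·t ≡ 2 − 198 = -196 (mod 11).
    Reduce coefficients mod 11: 7·t ≡ 2 (mod 11).
    The inverse of 7 mod 11 is 8 (since 7·8 = 56 = 5·11 + 1), so t ≡ 8·2 = 16 ≡ 5 (mod 11).
    Then x = 198 + 612·5 = 3258, valid modulo lcm(612, 11) = 6732: x ≡ 3258 (mod 6732).
Verify against each original: 3258 mod 9 = 0, 3258 mod 17 = 11, 3258 mod 4 = 2, 3258 mod 11 = 2.

x ≡ 3258 (mod 6732).


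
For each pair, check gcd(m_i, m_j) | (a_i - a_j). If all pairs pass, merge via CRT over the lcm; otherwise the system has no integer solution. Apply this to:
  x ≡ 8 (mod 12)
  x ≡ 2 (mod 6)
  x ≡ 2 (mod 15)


Moduli 12, 6, 15 are not pairwise coprime, so CRT works modulo lcm(m_i) when all pairwise compatibility conditions hold.
Pairwise compatibility: gcd(m_i, m_j) must divide a_i - a_j for every pair.
Merge one congruence at a time:
  Start: x ≡ 8 (mod 12).
  Combine with x ≡ 2 (mod 6): gcd(12, 6) = 6; 2 - 8 = -6, which IS divisible by 6, so compatible.
    Write x = 8 + 12·t and substitute into x ≡ 2 (mod 6): 12·t ≡ 2 − 8 = -6 (mod 6).
    Divide the congruence (and modulus) by g = 6: 2·t ≡ -1 (mod 1).
    Modulo 1 every t works; take t = 0.
    Then x = 8 + 12·0 = 8, valid modulo lcm(12, 6) = 12: x ≡ 8 (mod 12).
  Combine with x ≡ 2 (mod 15): gcd(12, 15) = 3; 2 - 8 = -6, which IS divisible by 3, so compatible.
    Write x = 8 + 12·t and substitute into x ≡ 2 (mod 15): 12·t ≡ 2 − 8 = -6 (mod 15).
    Divide the congruence (and modulus) by g = 3: 4·t ≡ -2 (mod 5).
    Reduce coefficients mod 5: 4·t ≡ 3 (mod 5).
    The inverse of 4 mod 5 is 4 (since 4·4 = 16 = 3·5 + 1), so t ≡ 4·3 = 12 ≡ 2 (mod 5).
    Then x = 8 + 12·2 = 32, valid modulo lcm(12, 15) = 60: x ≡ 32 (mod 60).
Verify: 32 mod 12 = 8, 32 mod 6 = 2, 32 mod 15 = 2.

x ≡ 32 (mod 60).


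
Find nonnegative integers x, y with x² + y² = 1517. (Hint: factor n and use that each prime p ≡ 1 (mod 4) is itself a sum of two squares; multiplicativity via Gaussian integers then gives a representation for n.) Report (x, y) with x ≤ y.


Step 1: Factor n = 1517 = 37 · 41.
Step 2: Check the mod-4 condition on each prime factor: 37 ≡ 1 (mod 4), exponent 1; 41 ≡ 1 (mod 4), exponent 1.
All primes ≡ 3 (mod 4) appear to even exponent (or don't appear), so by the two-squares theorem n IS expressible as a sum of two squares.
Step 3: Build a representation. Here n = 37 · 41 is a product of primes ≡ 1 (mod 4). Each prime p ≡ 1 (mod 4) is itself a sum of two squares; find a² by testing p − a² for a perfect square:
  37: 37 − 1² = 36 = 6² ⇒ 37 = 1² + 6².
  41: 41 − 1² = 40, 41 − 2² = 37, 41 − 3² = 32, 41 − 4² = 25 = 5² ⇒ 41 = 4² + 5².
  Combine using the Brahmagupta–Fibonacci identity (a² + b²)(c² + d²) = (ac − bd)² + (ad + bc)² = (ac + bd)² + (ad − bc)²:
  37 · 41 = 1517: from (1² + 6²)(4² + 5²), take (1·4 − 6·5, 1·5 + 6·4) = (4 − 30, 5 + 24) = (-26, 29); dropping signs (only squares matter) gives (26, 29); check 26² + 29² = 676 + 841 = 1517 ✓.
Step 4: Order so x ≤ y and verify: 26² + 29² = 676 + 841 = 1517 = n. ✓

n = 1517 = 26² + 29² (one valid representation with x ≤ y).


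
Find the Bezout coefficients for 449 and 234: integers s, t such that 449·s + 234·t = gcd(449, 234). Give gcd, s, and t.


Euclidean algorithm on (449, 234) — divide until remainder is 0:
  449 = 1 · 234 + 215
  234 = 1 · 215 + 19
  215 = 11 · 19 + 6
  19 = 3 · 6 + 1
  6 = 6 · 1 + 0
gcd(449, 234) = 1.
Track Bezout coefficients alongside the remainders: start with r₀ = 449 = a·1 + b·0 (s = 1, t = 0) and r₁ = 234 = a·0 + b·1 (s = 0, t = 1); each new remainder r_{k+1} = r_{k-1} − q_k·r_k inherits s_{k+1} = s_{k-1} − q_k·s_k, t_{k+1} = t_{k-1} − q_k·t_k, so r_k = a·s_k + b·t_k at every step:
  q = 1: r = 215, s = 1 − 1·0 = 1, t = 0 − 1·1 = -1  (check: 449·1 + 234·(-1) = 215)
  q = 1: r = 19, s = 0 − 1·1 = -1, t = 1 − 1·(-1) = 2  (check: 449·(-1) + 234·2 = 19)
  q = 11: r = 6, s = 1 − 11·(-1) = 12, t = -1 − 11·2 = -23  (check: 449·12 + 234·(-23) = 6)
  q = 3: r = 1, s = -1 − 3·12 = -37, t = 2 − 3·(-23) = 71  (check: 449·(-37) + 234·71 = 1)
The row with r = 1 (the gcd) gives the Bezout coefficients s = -37, t = 71.
Result: 449 · (-37) + 234 · (71) = 1.

gcd(449, 234) = 1; s = -37, t = 71 (check: 449·(-37) + 234·71 = 1).


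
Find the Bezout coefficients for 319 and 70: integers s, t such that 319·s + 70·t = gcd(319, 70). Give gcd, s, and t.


Euclidean algorithm on (319, 70) — divide until remainder is 0:
  319 = 4 · 70 + 39
  70 = 1 · 39 + 31
  39 = 1 · 31 + 8
  31 = 3 · 8 + 7
  8 = 1 · 7 + 1
  7 = 7 · 1 + 0
gcd(319, 70) = 1.
Track Bezout coefficients alongside the remainders: start with r₀ = 319 = a·1 + b·0 (s = 1, t = 0) and r₁ = 70 = a·0 + b·1 (s = 0, t = 1); each new remainder r_{k+1} = r_{k-1} − q_k·r_k inherits s_{k+1} = s_{k-1} − q_k·s_k, t_{k+1} = t_{k-1} − q_k·t_k, so r_k = a·s_k + b·t_k at every step:
  q = 4: r = 39, s = 1 − 4·0 = 1, t = 0 − 4·1 = -4  (check: 319·1 + 70·(-4) = 39)
  q = 1: r = 31, s = 0 − 1·1 = -1, t = 1 − 1·(-4) = 5  (check: 319·(-1) + 70·5 = 31)
  q = 1: r = 8, s = 1 − 1·(-1) = 2, t = -4 − 1·5 = -9  (check: 319·2 + 70·(-9) = 8)
  q = 3: r = 7, s = -1 − 3·2 = -7, t = 5 − 3·(-9) = 32  (check: 319·(-7) + 70·32 = 7)
  q = 1: r = 1, s = 2 − 1·(-7) = 9, t = -9 − 1·32 = -41  (check: 319·9 + 70·(-41) = 1)
The row with r = 1 (the gcd) gives the Bezout coefficients s = 9, t = -41.
Result: 319 · (9) + 70 · (-41) = 1.

gcd(319, 70) = 1; s = 9, t = -41 (check: 319·9 + 70·(-41) = 1).


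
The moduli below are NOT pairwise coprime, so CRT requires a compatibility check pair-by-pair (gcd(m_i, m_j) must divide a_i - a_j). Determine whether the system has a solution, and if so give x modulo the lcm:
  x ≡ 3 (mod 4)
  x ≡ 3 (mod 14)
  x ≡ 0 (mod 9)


Moduli 4, 14, 9 are not pairwise coprime, so CRT works modulo lcm(m_i) when all pairwise compatibility conditions hold.
Pairwise compatibility: gcd(m_i, m_j) must divide a_i - a_j for every pair.
Merge one congruence at a time:
  Start: x ≡ 3 (mod 4).
  Combine with x ≡ 3 (mod 14): gcd(4, 14) = 2; 3 - 3 = 0, which IS divisible by 2, so compatible.
    Write x = 3 + 4·t and substitute into x ≡ 3 (mod 14): 4·t ≡ 3 − 3 = 0 (mod 14).
    Divide the congruence (and modulus) by g = 2: 2·t ≡ 0 (mod 7).
    The inverse of 2 mod 7 is 4 (since 2·4 = 8 = 1·7 + 1), so t ≡ 4·0 = 0 ≡ 0 (mod 7).
    Then x = 3 + 4·0 = 3, valid modulo lcm(4, 14) = 28: x ≡ 3 (mod 28).
  Combine with x ≡ 0 (mod 9): gcd(28, 9) = 1; 0 - 3 = -3, which IS divisible by 1, so compatible.
    Write x = 3 + 28·t and substitute into x ≡ 0 (mod 9): 28·t ≡ 0 − 3 = -3 (mod 9).
    Reduce coefficients mod 9: 1·t ≡ 6 (mod 9).
    So t ≡ 6 (mod 9).
    Then x = 3 + 28·6 = 171, valid modulo lcm(28, 9) = 252: x ≡ 171 (mod 252).
Verify: 171 mod 4 = 3, 171 mod 14 = 3, 171 mod 9 = 0.

x ≡ 171 (mod 252).


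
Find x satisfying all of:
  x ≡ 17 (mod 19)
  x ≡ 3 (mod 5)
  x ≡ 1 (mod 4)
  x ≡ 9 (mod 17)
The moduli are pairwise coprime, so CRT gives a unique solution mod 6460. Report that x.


Product of moduli M = 19 · 5 · 4 · 17 = 6460.
Merge one congruence at a time:
  Start: x ≡ 17 (mod 19).
  Combine with x ≡ 3 (mod 5); new modulus lcm = 95.
    Write x = 17 + 19·t and substitute into x ≡ 3 (mod 5): 19·t ≡ 3 − 17 = -14 (mod 5).
    Reduce coefficients mod 5: 4·t ≡ 1 (mod 5).
    The inverse of 4 mod 5 is 4 (since 4·4 = 16 = 3·5 + 1), so t ≡ 4·1 = 4 ≡ 4 (mod 5).
    Then x = 17 + 19·4 = 93, valid modulo lcm(19, 5) = 95: x ≡ 93 (mod 95).
  Combine with x ≡ 1 (mod 4); new modulus lcm = 380.
    Write x = 93 + 95·t and substitute into x ≡ 1 (mod 4): 95·t ≡ 1 − 93 = -92 (mod 4).
    Reduce coefficients mod 4: 3·t ≡ 0 (mod 4).
    The inverse of 3 mod 4 is 3 (since 3·3 = 9 = 2·4 + 1), so t ≡ 3·0 = 0 ≡ 0 (mod 4).
    Then x = 93 + 95·0 = 93, valid modulo lcm(95, 4) = 380: x ≡ 93 (mod 380).
  Combine with x ≡ 9 (mod 17); new modulus lcm = 6460.
    Write x = 93 + 380·t and substitute into x ≡ 9 (mod 17): 380·t ≡ 9 − 93 = -84 (mod 17).
    Reduce coefficients mod 17: 6·t ≡ 1 (mod 17).
    The inverse of 6 mod 17 is 3 (since 6·3 = 18 = 1·17 + 1), so t ≡ 3·1 = 3 ≡ 3 (mod 17).
    Then x = 93 + 380·3 = 1233, valid modulo lcm(380, 17) = 6460: x ≡ 1233 (mod 6460).
Verify against each original: 1233 mod 19 = 17, 1233 mod 5 = 3, 1233 mod 4 = 1, 1233 mod 17 = 9.

x ≡ 1233 (mod 6460).


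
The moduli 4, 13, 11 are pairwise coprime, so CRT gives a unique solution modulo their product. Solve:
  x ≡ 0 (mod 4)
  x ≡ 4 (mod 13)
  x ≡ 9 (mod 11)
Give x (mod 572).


Moduli 4, 13, 11 are pairwise coprime; by CRT there is a unique solution modulo M = 4 · 13 · 11 = 572.
Solve pairwise, accumulating the modulus:
  Start with x ≡ 0 (mod 4).
  Combine with x ≡ 4 (mod 13): since gcd(4, 13) = 1, we get a unique residue mod 52.
    Write x = 0 + 4·t and substitute into x ≡ 4 (mod 13): 4·t ≡ 4 − 0 = 4 (mod 13).
    The inverse of 4 mod 13 is 10 (since 4·10 = 40 = 3·13 + 1), so t ≡ 10·4 = 40 ≡ 1 (mod 13).
    Then x = 0 + 4·1 = 4, valid modulo lcm(4, 13) = 52: x ≡ 4 (mod 52).
  Combine with x ≡ 9 (mod 11): since gcd(52, 11) = 1, we get a unique residue mod 572.
    Write x = 4 + 52·t and substitute into x ≡ 9 (mod 11): 52·t ≡ 9 − 4 = 5 (mod 11).
    Reduce coefficients mod 11: 8·t ≡ 5 (mod 11).
    The inverse of 8 mod 11 is 7 (since 8·7 = 56 = 5·11 + 1), so t ≡ 7·5 = 35 ≡ 2 (mod 11).
    Then x = 4 + 52·2 = 108, valid modulo lcm(52, 11) = 572: x ≡ 108 (mod 572).
Verify: 108 mod 4 = 0 ✓, 108 mod 13 = 4 ✓, 108 mod 11 = 9 ✓.

x ≡ 108 (mod 572).


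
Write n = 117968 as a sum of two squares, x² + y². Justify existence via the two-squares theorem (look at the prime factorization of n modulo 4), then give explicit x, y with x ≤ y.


Step 1: Factor n = 117968 = 2^4 · 73 · 101.
Step 2: Check the mod-4 condition on each prime factor: 2 = 2 (special); 73 ≡ 1 (mod 4), exponent 1; 101 ≡ 1 (mod 4), exponent 1.
All primes ≡ 3 (mod 4) appear to even exponent (or don't appear), so by the two-squares theorem n IS expressible as a sum of two squares.
Step 3: Build a representation. Group n = k² · m with k = 4 and m = 73 · 101 = 7373 (a product of primes ≡ 1 (mod 4)); a representation of m scales to one of n via (k·x)² + (k·y)² = k²(x² + y²). Each prime p ≡ 1 (mod 4) is itself a sum of two squares; find a² by testing p − a² for a perfect square:
  73: 73 − 1² = 72, 73 − 2² = 69, 73 − 3² = 64 = 8² ⇒ 73 = 3² + 8².
  101: 101 − 1² = 100 = 10² ⇒ 101 = 1² + 10².
  Combine using the Brahmagupta–Fibonacci identity (a² + b²)(c² + d²) = (ac − bd)² + (ad + bc)² = (ac + bd)² + (ad − bc)²:
  73 · 101 = 7373: from (3² + 8²)(1² + 10²), take (3·1 − 8·10, 3·10 + 8·1) = (3 − 80, 30 + 8) = (-77, 38); dropping signs (only squares matter) gives (77, 38); check 77² + 38² = 5929 + 1444 = 7373 ✓.
  Scale by k = 4: (4·77, 4·38) = (308, 152).
Step 4: Order so x ≤ y and verify: 152² + 308² = 23104 + 94864 = 117968 = n. ✓

n = 117968 = 152² + 308² (one valid representation with x ≤ y).


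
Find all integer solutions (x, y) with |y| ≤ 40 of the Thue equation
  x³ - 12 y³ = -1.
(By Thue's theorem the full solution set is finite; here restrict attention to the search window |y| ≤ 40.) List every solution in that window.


The equation is x³ - 12y³ = -1. For fixed y, x³ = 12·y³ − 1, so a solution requires the RHS to be a perfect cube.
Strategy: iterate y from -40 to 40, compute RHS = 12·y³ − 1, and check whether it is a (positive or negative) perfect cube.
Check small values of y:
  y = 0: RHS = -1 = (-1)³ ⇒ x = -1 works.
  y = 1: RHS = 11 is not a perfect cube.
  y = -1: RHS = -13 is not a perfect cube.
  y = 2: RHS = 95 is not a perfect cube.
  y = -2: RHS = -97 is not a perfect cube.
  y = 3: RHS = 323 is not a perfect cube.
  y = -3: RHS = -325 is not a perfect cube.
Continuing the search up to |y| = 40 finds no further solutions beyond those listed.
Collected solutions: (-1, 0).

Solutions (with |y| ≤ 40): (-1, 0).


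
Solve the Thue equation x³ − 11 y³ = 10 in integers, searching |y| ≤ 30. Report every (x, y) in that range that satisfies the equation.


The equation is x³ - 11y³ = 10. For fixed y, x³ = 11·y³ + 10, so a solution requires the RHS to be a perfect cube.
Strategy: iterate y from -30 to 30, compute RHS = 11·y³ + 10, and check whether it is a (positive or negative) perfect cube.
Check small values of y:
  y = 0: RHS = 10 is not a perfect cube.
  y = 1: RHS = 21 is not a perfect cube.
  y = -1: RHS = -1 = (-1)³ ⇒ x = -1 works.
  y = 2: RHS = 98 is not a perfect cube.
  y = -2: RHS = -78 is not a perfect cube.
  y = 3: RHS = 307 is not a perfect cube.
  y = -3: RHS = -287 is not a perfect cube.
Continuing the search up to |y| = 30 finds no further solutions beyond those listed.
Collected solutions: (-1, -1).

Solutions (with |y| ≤ 30): (-1, -1).


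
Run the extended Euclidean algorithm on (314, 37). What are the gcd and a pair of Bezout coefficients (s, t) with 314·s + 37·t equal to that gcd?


Euclidean algorithm on (314, 37) — divide until remainder is 0:
  314 = 8 · 37 + 18
  37 = 2 · 18 + 1
  18 = 18 · 1 + 0
gcd(314, 37) = 1.
Track Bezout coefficients alongside the remainders: start with r₀ = 314 = a·1 + b·0 (s = 1, t = 0) and r₁ = 37 = a·0 + b·1 (s = 0, t = 1); each new remainder r_{k+1} = r_{k-1} − q_k·r_k inherits s_{k+1} = s_{k-1} − q_k·s_k, t_{k+1} = t_{k-1} − q_k·t_k, so r_k = a·s_k + b·t_k at every step:
  q = 8: r = 18, s = 1 − 8·0 = 1, t = 0 − 8·1 = -8  (check: 314·1 + 37·(-8) = 18)
  q = 2: r = 1, s = 0 − 2·1 = -2, t = 1 − 2·(-8) = 17  (check: 314·(-2) + 37·17 = 1)
The row with r = 1 (the gcd) gives the Bezout coefficients s = -2, t = 17.
Result: 314 · (-2) + 37 · (17) = 1.

gcd(314, 37) = 1; s = -2, t = 17 (check: 314·(-2) + 37·17 = 1).


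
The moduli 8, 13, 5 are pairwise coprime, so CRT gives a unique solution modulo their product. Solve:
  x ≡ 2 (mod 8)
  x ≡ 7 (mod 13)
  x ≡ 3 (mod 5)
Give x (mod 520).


Moduli 8, 13, 5 are pairwise coprime; by CRT there is a unique solution modulo M = 8 · 13 · 5 = 520.
Solve pairwise, accumulating the modulus:
  Start with x ≡ 2 (mod 8).
  Combine with x ≡ 7 (mod 13): since gcd(8, 13) = 1, we get a unique residue mod 104.
    Write x = 2 + 8·t and substitute into x ≡ 7 (mod 13): 8·t ≡ 7 − 2 = 5 (mod 13).
    The inverse of 8 mod 13 is 5 (since 8·5 = 40 = 3·13 + 1), so t ≡ 5·5 = 25 ≡ 12 (mod 13).
    Then x = 2 + 8·12 = 98, valid modulo lcm(8, 13) = 104: x ≡ 98 (mod 104).
  Combine with x ≡ 3 (mod 5): since gcd(104, 5) = 1, we get a unique residue mod 520.
    Write x = 98 + 104·t and substitute into x ≡ 3 (mod 5): 104·t ≡ 3 − 98 = -95 (mod 5).
    Reduce coefficients mod 5: 4·t ≡ 0 (mod 5).
    The inverse of 4 mod 5 is 4 (since 4·4 = 16 = 3·5 + 1), so t ≡ 4·0 = 0 ≡ 0 (mod 5).
    Then x = 98 + 104·0 = 98, valid modulo lcm(104, 5) = 520: x ≡ 98 (mod 520).
Verify: 98 mod 8 = 2 ✓, 98 mod 13 = 7 ✓, 98 mod 5 = 3 ✓.

x ≡ 98 (mod 520).


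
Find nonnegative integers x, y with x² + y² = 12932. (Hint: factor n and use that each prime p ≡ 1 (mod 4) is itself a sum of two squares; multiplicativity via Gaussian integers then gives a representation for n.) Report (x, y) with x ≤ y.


Step 1: Factor n = 12932 = 2^2 · 53 · 61.
Step 2: Check the mod-4 condition on each prime factor: 2 = 2 (special); 53 ≡ 1 (mod 4), exponent 1; 61 ≡ 1 (mod 4), exponent 1.
All primes ≡ 3 (mod 4) appear to even exponent (or don't appear), so by the two-squares theorem n IS expressible as a sum of two squares.
Step 3: Build a representation. Group n = k² · m with k = 2 and m = 53 · 61 = 3233 (a product of primes ≡ 1 (mod 4)); a representation of m scales to one of n via (k·x)² + (k·y)² = k²(x² + y²). Each prime p ≡ 1 (mod 4) is itself a sum of two squares; find a² by testing p − a² for a perfect square:
  53: 53 − 1² = 52, 53 − 2² = 49 = 7² ⇒ 53 = 2² + 7².
  61: 61 − 1² = 60, 61 − 2² = 57, 61 − 3² = 52, 61 − 4² = 45, 61 − 5² = 36 = 6² ⇒ 61 = 5² + 6².
  Combine using the Brahmagupta–Fibonacci identity (a² + b²)(c² + d²) = (ac − bd)² + (ad + bc)² = (ac + bd)² + (ad − bc)²:
  53 · 61 = 3233: from (2² + 7²)(5² + 6²), take (2·5 − 7·6, 2·6 + 7·5) = (10 − 42, 12 + 35) = (-32, 47); dropping signs (only squares matter) gives (32, 47); check 32² + 47² = 1024 + 2209 = 3233 ✓.
  Scale by k = 2: (2·32, 2·47) = (64, 94).
Step 4: Order so x ≤ y and verify: 64² + 94² = 4096 + 8836 = 12932 = n. ✓

n = 12932 = 64² + 94² (one valid representation with x ≤ y).


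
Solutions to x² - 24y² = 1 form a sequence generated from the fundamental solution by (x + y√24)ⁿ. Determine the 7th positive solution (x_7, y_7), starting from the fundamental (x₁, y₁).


Step 1: Find the fundamental solution (x₁, y₁) of x² - 24y² = 1.
  Expand √24 as a continued fraction. a₀ = ⌊√24⌋ = 4; iterate m_{k+1} = d_k·a_k − m_k, d_{k+1} = (24 − m_{k+1}²)/d_k, a_{k+1} = ⌊(a₀ + m_{k+1})/d_{k+1}⌋ (starting m₀ = 0, d₀ = 1), with convergents p_k = a_k·p_{k-1} + p_{k-2}, q_k = a_k·q_{k-1} + q_{k-2} (p₋₁ = 1, q₋₁ = 0):
  k = 0: a₀ = 4; p₀/q₀ = 4/1; p₀² − 24·q₀² = 16 − 24 = -8.
  k = 1: m = 4, d = 8, a = ⌊(4 + 4)/8⌋ = 1; p/q = (1·4 + 1)/(1·1 + 0) = 5/1; p² − 24·q² = 25 − 24 = 1.
  The first convergent with p² − 24·q² = 1 gives the fundamental solution (x₁, y₁) = (5, 1).
Step 2: Apply the recurrence (x_{n+1}, y_{n+1}) = (x₁x_n + 24y₁y_n, x₁y_n + y₁x_n) repeatedly.
  From (x_1, y_1) = (5, 1): x_2 = 5·5 + 24·1·1 = 49; y_2 = 5·1 + 1·5 = 10.
  From (x_2, y_2) = (49, 10): x_3 = 5·49 + 24·1·10 = 485; y_3 = 5·10 + 1·49 = 99.
  From (x_3, y_3) = (485, 99): x_4 = 5·485 + 24·1·99 = 4801; y_4 = 5·99 + 1·485 = 980.
  From (x_4, y_4) = (4801, 980): x_5 = 5·4801 + 24·1·980 = 47525; y_5 = 5·980 + 1·4801 = 9701.
  From (x_5, y_5) = (47525, 9701): x_6 = 5·47525 + 24·1·9701 = 470449; y_6 = 5·9701 + 1·47525 = 96030.
  From (x_6, y_6) = (470449, 96030): x_7 = 5·470449 + 24·1·96030 = 4656965; y_7 = 5·96030 + 1·470449 = 950599.
Step 3: Verify x_7² - 24·y_7² = 21687323011225 - 21687323011224 = 1 (should be 1). ✓

(x_1, y_1) = (5, 1); (x_7, y_7) = (4656965, 950599).


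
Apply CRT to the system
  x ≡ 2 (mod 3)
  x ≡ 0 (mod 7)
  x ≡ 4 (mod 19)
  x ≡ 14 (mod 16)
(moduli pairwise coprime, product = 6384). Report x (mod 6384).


Product of moduli M = 3 · 7 · 19 · 16 = 6384.
Merge one congruence at a time:
  Start: x ≡ 2 (mod 3).
  Combine with x ≡ 0 (mod 7); new modulus lcm = 21.
    Write x = 2 + 3·t and substitute into x ≡ 0 (mod 7): 3·t ≡ 0 − 2 = -2 (mod 7).
    Reduce coefficients mod 7: 3·t ≡ 5 (mod 7).
    The inverse of 3 mod 7 is 5 (since 3·5 = 15 = 2·7 + 1), so t ≡ 5·5 = 25 ≡ 4 (mod 7).
    Then x = 2 + 3·4 = 14, valid modulo lcm(3, 7) = 21: x ≡ 14 (mod 21).
  Combine with x ≡ 4 (mod 19); new modulus lcm = 399.
    Write x = 14 + 21·t and substitute into x ≡ 4 (mod 19): 21·t ≡ 4 − 14 = -10 (mod 19).
    Reduce coefficients mod 19: 2·t ≡ 9 (mod 19).
    The inverse of 2 mod 19 is 10 (since 2·10 = 20 = 1·19 + 1), so t ≡ 10·9 = 90 ≡ 14 (mod 19).
    Then x = 14 + 21·14 = 308, valid modulo lcm(21, 19) = 399: x ≡ 308 (mod 399).
  Combine with x ≡ 14 (mod 16); new modulus lcm = 6384.
    Write x = 308 + 399·t and substitute into x ≡ 14 (mod 16): 399·t ≡ 14 − 308 = -294 (mod 16).
    Reduce coefficients mod 16: 15·t ≡ 10 (mod 16).
    The inverse of 15 mod 16 is 15 (since 15·15 = 225 = 14·16 + 1), so t ≡ 15·10 = 150 ≡ 6 (mod 16).
    Then x = 308 + 399·6 = 2702, valid modulo lcm(399, 16) = 6384: x ≡ 2702 (mod 6384).
Verify against each original: 2702 mod 3 = 2, 2702 mod 7 = 0, 2702 mod 19 = 4, 2702 mod 16 = 14.

x ≡ 2702 (mod 6384).
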